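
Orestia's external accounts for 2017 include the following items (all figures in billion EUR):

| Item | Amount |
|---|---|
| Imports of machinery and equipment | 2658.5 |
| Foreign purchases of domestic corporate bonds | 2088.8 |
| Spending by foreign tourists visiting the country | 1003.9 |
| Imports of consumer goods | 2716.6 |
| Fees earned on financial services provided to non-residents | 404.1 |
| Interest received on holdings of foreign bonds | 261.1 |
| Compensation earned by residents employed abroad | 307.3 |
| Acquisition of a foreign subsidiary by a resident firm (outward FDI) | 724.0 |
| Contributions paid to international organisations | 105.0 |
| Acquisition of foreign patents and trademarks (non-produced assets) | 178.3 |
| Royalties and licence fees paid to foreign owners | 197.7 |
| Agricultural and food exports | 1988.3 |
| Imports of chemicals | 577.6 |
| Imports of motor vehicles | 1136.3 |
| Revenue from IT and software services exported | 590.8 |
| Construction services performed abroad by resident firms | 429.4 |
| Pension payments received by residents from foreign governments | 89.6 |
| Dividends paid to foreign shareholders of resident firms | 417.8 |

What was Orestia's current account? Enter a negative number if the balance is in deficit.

Goods: -2658.5 - 577.6 + 1988.3 - 2716.6 - 1136.3 = -5100.7
Services: 1003.9 - 197.7 + 590.8 + 404.1 + 429.4 = 2230.5
Primary income: -417.8 + 261.1 + 307.3 = 150.6
Secondary income: 89.6 - 105.0 = -15.4
Current account = (-5100.7) + 2230.5 + 150.6 + (-15.4) = -2735.0
(Excluded from the current account — financial account: foreign purchases of domestic corporate bonds 2088.8, acquisition of a foreign subsidiary by a resident firm (outward FDI) 724.0; capital account: acquisition of foreign patents and trademarks (non-produced assets) 178.3.)

-2735.0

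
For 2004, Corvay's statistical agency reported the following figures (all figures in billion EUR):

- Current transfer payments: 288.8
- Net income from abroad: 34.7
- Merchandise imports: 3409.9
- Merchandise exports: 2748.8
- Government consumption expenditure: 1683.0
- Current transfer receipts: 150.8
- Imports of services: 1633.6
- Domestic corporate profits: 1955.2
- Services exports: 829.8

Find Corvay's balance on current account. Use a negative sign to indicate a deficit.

Goods balance = 2748.8 - 3409.9 = -661.1
Services balance = 829.8 - 1633.6 = -803.8
Trade balance (goods + services) = -661.1 + (-803.8) = -1464.9
Net primary income = 34.7
Net secondary income = 150.8 - 288.8 = -138.0
Current account = -1464.9 + 34.7 + (-138.0) = -1568.2

-1568.2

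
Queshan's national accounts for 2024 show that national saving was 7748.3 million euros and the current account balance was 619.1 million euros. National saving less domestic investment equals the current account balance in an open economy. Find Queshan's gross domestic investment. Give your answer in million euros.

I = S - CA = 7748.3 - 619.1 = 7129.2

7129.2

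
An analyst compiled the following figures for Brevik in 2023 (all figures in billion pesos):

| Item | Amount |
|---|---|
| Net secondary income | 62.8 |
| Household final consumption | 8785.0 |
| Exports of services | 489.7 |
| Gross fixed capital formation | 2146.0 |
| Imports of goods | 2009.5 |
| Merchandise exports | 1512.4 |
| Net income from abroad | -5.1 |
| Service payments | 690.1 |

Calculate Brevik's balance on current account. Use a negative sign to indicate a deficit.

Goods balance = 1512.4 - 2009.5 = -497.1
Services balance = 489.7 - 690.1 = -200.4
Trade balance (goods + services) = -497.1 + (-200.4) = -697.5
Net primary income = -5.1
Net secondary income = 62.8
Current account = -697.5 + (-5.1) + 62.8 = -639.8

-639.8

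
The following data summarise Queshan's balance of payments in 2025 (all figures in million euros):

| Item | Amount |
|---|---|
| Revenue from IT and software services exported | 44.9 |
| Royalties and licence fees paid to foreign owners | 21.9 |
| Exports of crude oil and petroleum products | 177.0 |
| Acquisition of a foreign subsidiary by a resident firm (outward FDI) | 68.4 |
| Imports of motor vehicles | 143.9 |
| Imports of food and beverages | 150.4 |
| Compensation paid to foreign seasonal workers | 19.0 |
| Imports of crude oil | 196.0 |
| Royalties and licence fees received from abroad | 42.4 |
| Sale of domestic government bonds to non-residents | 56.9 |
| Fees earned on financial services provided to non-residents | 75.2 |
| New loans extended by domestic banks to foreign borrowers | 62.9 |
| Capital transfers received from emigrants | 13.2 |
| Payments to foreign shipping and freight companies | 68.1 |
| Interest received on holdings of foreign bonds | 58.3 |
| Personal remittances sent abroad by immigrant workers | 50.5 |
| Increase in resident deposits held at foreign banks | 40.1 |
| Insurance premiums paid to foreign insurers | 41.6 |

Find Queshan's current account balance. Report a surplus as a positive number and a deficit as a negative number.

-293.6

Goods: 177.0 - 196.0 - 143.9 - 150.4 = -313.3
Services: -68.1 + 42.4 - 21.9 - 41.6 + 44.9 + 75.2 = 30.9
Primary income: 58.3 - 19.0 = 39.3
Secondary income: -50.5
Current account = (-313.3) + 30.9 + 39.3 + (-50.5) = -293.6
(Excluded from the current account — financial account: acquisition of a foreign subsidiary by a resident firm (outward FDI) 68.4, sale of domestic government bonds to non-residents 56.9, new loans extended by domestic banks to foreign borrowers 62.9, increase in resident deposits held at foreign banks 40.1; capital account: capital transfers received from emigrants 13.2.)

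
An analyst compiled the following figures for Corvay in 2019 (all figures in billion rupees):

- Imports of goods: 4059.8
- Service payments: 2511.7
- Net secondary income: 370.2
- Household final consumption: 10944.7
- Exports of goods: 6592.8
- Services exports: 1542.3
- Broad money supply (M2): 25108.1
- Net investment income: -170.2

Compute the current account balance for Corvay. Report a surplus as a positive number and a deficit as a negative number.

1763.6

Goods balance = 6592.8 - 4059.8 = 2533.0
Services balance = 1542.3 - 2511.7 = -969.4
Trade balance (goods + services) = 2533.0 + (-969.4) = 1563.6
Net primary income = -170.2
Net secondary income = 370.2
Current account = 1563.6 + (-170.2) + 370.2 = 1763.6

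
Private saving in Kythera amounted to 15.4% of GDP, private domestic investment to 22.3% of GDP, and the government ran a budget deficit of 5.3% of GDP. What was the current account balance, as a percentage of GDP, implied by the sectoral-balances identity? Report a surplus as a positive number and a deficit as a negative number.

By the sectoral-balances identity, CA = (S_private - I) + (T - G).
Private balance = 15.4 - 22.3 = -6.9
Government balance (T - G) = -5.3
CA = -6.9 + (-5.3) = -12.2

-12.2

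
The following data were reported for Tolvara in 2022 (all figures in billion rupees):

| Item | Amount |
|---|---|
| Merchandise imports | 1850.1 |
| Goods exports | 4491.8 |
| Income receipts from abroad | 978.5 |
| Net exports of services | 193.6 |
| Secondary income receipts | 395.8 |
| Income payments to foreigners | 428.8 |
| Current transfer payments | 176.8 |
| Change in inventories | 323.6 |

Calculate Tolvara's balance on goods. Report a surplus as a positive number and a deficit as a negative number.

2641.7

Goods balance = 4491.8 - 1850.1 = 2641.7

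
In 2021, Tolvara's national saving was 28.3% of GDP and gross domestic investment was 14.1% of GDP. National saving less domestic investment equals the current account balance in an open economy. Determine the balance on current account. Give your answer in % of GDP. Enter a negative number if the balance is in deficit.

14.2

CA = S - I = 28.3 - 14.1 = 14.2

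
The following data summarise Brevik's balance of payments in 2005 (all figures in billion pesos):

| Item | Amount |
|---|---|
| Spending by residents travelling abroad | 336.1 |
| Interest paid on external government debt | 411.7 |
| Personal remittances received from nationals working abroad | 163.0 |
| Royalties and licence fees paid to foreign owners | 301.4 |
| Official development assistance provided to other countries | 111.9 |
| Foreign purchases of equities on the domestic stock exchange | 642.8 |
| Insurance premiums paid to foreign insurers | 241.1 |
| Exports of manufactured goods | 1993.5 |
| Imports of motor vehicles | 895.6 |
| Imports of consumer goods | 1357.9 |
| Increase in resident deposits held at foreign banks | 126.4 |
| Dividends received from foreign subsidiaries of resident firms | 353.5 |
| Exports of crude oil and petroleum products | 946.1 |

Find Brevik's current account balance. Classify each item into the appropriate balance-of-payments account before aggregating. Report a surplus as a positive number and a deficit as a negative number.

Goods: 946.1 - 895.6 - 1357.9 + 1993.5 = 686.1
Services: -336.1 - 301.4 - 241.1 = -878.6
Primary income: -411.7 + 353.5 = -58.2
Secondary income: 163.0 - 111.9 = 51.1
Current account = 686.1 + (-878.6) + (-58.2) + 51.1 = -199.6
(Excluded from the current account — financial account: foreign purchases of equities on the domestic stock exchange 642.8, increase in resident deposits held at foreign banks 126.4.)

-199.6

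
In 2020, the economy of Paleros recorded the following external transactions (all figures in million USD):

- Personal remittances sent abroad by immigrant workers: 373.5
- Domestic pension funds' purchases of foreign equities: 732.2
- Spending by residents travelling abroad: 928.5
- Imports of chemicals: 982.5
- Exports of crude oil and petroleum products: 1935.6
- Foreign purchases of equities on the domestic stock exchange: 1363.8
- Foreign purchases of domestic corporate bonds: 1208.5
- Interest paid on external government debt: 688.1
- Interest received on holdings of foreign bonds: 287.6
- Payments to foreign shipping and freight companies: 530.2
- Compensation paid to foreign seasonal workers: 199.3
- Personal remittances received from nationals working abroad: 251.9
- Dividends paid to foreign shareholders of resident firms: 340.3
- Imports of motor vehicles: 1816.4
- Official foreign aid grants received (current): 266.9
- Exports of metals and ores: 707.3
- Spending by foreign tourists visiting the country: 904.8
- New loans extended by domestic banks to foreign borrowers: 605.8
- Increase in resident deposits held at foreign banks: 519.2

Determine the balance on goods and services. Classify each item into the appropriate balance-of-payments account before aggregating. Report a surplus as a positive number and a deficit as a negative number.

-709.9

Goods: 707.3 - 982.5 - 1816.4 + 1935.6 = -156.0
Services: -928.5 + 904.8 - 530.2 = -553.9
Trade balance = -156.0 + (-553.9) = -709.9
(Excluded from the trade balance — secondary income: personal remittances sent abroad by immigrant workers 373.5, personal remittances received from nationals working abroad 251.9, official foreign aid grants received (current) 266.9; financial account: domestic pension funds' purchases of foreign equities 732.2, foreign purchases of equities on the domestic stock exchange 1363.8, foreign purchases of domestic corporate bonds 1208.5, new loans extended by domestic banks to foreign borrowers 605.8, increase in resident deposits held at foreign banks 519.2; primary income: interest paid on external government debt 688.1, interest received on holdings of foreign bonds 287.6, compensation paid to foreign seasonal workers 199.3, dividends paid to foreign shareholders of resident firms 340.3.)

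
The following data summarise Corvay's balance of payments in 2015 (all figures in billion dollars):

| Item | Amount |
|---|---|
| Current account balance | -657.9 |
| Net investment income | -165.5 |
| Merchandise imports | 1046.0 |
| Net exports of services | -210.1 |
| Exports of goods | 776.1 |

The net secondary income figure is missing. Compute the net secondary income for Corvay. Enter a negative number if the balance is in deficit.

Current account = goods balance + services balance + net primary income + net secondary income
Sum of the known components = -645.5
Net secondary income = CA - (known components) = -657.9 - (-645.5) = -12.4

-12.4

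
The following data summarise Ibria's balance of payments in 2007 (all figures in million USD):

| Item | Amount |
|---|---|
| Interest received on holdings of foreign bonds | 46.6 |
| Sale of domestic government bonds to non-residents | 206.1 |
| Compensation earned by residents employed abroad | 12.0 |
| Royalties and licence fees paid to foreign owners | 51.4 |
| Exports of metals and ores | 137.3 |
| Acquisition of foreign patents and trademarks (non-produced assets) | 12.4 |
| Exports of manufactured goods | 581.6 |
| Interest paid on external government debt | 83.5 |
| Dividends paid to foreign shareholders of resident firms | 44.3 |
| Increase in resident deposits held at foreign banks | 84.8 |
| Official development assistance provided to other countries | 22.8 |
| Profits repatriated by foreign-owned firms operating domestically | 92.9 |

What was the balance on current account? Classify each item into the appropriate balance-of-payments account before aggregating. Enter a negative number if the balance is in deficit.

482.6

Goods: 137.3 + 581.6 = 718.9
Services: -51.4
Primary income: -44.3 - 92.9 + 12.0 - 83.5 + 46.6 = -162.1
Secondary income: -22.8
Current account = 718.9 + (-51.4) + (-162.1) + (-22.8) = 482.6
(Excluded from the current account — financial account: sale of domestic government bonds to non-residents 206.1, increase in resident deposits held at foreign banks 84.8; capital account: acquisition of foreign patents and trademarks (non-produced assets) 12.4.)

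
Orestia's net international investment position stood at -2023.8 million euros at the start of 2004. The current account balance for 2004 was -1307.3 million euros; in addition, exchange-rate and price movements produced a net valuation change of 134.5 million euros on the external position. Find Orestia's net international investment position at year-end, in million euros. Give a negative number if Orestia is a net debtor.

-3196.6

Change in NIIP = current account + net valuation change = -1307.3 + 134.5 = -1172.8
End-of-year NIIP = -2023.8 + (-1172.8) = -3196.6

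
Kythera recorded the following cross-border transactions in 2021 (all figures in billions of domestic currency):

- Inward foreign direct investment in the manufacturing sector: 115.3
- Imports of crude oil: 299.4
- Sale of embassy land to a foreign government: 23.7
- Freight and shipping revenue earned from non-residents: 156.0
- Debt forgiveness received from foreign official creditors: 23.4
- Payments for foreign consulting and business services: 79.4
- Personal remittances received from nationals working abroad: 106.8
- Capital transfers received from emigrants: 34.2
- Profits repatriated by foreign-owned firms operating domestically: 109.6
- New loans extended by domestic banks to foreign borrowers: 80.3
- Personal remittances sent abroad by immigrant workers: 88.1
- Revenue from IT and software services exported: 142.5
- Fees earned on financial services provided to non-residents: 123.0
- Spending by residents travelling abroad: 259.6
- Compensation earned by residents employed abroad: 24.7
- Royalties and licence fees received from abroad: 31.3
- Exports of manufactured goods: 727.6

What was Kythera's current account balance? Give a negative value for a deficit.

475.8

Goods: 727.6 - 299.4 = 428.2
Services: -259.6 + 142.5 + 156.0 - 79.4 + 31.3 + 123.0 = 113.8
Primary income: -109.6 + 24.7 = -84.9
Secondary income: -88.1 + 106.8 = 18.7
Current account = 428.2 + 113.8 + (-84.9) + 18.7 = 475.8
(Excluded from the current account — financial account: inward foreign direct investment in the manufacturing sector 115.3, new loans extended by domestic banks to foreign borrowers 80.3; capital account: sale of embassy land to a foreign government 23.7, debt forgiveness received from foreign official creditors 23.4, capital transfers received from emigrants 34.2.)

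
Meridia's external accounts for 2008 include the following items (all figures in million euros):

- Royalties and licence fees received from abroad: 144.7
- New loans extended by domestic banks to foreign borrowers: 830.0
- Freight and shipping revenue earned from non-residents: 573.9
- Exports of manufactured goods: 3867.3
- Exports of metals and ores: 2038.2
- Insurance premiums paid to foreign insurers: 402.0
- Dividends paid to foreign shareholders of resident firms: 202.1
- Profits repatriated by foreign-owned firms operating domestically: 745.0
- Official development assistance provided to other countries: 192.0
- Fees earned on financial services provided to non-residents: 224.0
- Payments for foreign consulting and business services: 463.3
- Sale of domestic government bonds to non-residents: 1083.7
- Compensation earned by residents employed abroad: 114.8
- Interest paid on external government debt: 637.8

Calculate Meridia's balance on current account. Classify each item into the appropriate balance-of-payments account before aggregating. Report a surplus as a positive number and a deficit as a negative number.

Goods: 2038.2 + 3867.3 = 5905.5
Services: 224.0 + 573.9 + 144.7 - 463.3 - 402.0 = 77.3
Primary income: 114.8 - 637.8 - 202.1 - 745.0 = -1470.1
Secondary income: -192.0
Current account = 5905.5 + 77.3 + (-1470.1) + (-192.0) = 4320.7
(Excluded from the current account — financial account: new loans extended by domestic banks to foreign borrowers 830.0, sale of domestic government bonds to non-residents 1083.7.)

4320.7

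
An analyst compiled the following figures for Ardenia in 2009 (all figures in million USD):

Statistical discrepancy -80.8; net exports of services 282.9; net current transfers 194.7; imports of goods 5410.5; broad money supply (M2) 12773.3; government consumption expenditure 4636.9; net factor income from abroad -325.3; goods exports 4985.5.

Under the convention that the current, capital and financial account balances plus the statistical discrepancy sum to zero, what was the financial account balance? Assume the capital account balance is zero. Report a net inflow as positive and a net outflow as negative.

Goods balance = 4985.5 - 5410.5 = -425.0
Services balance = 282.9
Trade balance (goods + services) = -425.0 + 282.9 = -142.1
Net primary income = -325.3
Net secondary income = 194.7
Current account = -142.1 + (-325.3) + 194.7 = -272.7
Financial account = -(-272.7 + (-80.8)) = 353.5

353.5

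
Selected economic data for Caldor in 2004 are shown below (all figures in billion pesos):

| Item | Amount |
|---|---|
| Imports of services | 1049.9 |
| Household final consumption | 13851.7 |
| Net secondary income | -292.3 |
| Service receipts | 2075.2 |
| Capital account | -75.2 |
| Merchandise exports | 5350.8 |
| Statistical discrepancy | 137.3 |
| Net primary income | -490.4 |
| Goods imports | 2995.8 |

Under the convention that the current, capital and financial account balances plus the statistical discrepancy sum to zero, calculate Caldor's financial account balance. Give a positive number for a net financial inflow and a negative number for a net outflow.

Goods balance = 5350.8 - 2995.8 = 2355.0
Services balance = 2075.2 - 1049.9 = 1025.3
Trade balance (goods + services) = 2355.0 + 1025.3 = 3380.3
Net primary income = -490.4
Net secondary income = -292.3
Current account = 3380.3 + (-490.4) + (-292.3) = 2597.6
Financial account = -(2597.6 + (-75.2) + 137.3) = -2659.7

-2659.7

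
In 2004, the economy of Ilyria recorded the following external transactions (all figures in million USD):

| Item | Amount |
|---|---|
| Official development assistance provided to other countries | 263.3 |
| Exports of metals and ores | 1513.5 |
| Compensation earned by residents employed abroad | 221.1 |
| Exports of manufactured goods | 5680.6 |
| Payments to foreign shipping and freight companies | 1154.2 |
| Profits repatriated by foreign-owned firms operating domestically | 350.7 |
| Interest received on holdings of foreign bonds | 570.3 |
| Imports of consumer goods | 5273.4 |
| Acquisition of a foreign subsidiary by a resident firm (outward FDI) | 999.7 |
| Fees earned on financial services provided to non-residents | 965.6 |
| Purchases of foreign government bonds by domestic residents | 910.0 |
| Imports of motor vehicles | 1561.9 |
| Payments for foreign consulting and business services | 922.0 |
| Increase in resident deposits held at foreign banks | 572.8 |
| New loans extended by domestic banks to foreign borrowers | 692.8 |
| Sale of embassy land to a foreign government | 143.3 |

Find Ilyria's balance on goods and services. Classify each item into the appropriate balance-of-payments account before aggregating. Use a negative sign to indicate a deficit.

Goods: -1561.9 + 5680.6 + 1513.5 - 5273.4 = 358.8
Services: -922.0 + 965.6 - 1154.2 = -1110.6
Trade balance = 358.8 + (-1110.6) = -751.8
(Excluded from the trade balance — secondary income: official development assistance provided to other countries 263.3; primary income: compensation earned by residents employed abroad 221.1, profits repatriated by foreign-owned firms operating domestically 350.7, interest received on holdings of foreign bonds 570.3; financial account: acquisition of a foreign subsidiary by a resident firm (outward FDI) 999.7, purchases of foreign government bonds by domestic residents 910.0, increase in resident deposits held at foreign banks 572.8, new loans extended by domestic banks to foreign borrowers 692.8; capital account: sale of embassy land to a foreign government 143.3.)

-751.8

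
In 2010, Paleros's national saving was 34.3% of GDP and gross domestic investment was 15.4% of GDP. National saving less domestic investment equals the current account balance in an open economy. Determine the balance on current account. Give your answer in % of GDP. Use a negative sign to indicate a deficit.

S - I = CA (net lending to the rest of the world).
CA = S - I = 34.3 - 15.4 = 18.9

18.9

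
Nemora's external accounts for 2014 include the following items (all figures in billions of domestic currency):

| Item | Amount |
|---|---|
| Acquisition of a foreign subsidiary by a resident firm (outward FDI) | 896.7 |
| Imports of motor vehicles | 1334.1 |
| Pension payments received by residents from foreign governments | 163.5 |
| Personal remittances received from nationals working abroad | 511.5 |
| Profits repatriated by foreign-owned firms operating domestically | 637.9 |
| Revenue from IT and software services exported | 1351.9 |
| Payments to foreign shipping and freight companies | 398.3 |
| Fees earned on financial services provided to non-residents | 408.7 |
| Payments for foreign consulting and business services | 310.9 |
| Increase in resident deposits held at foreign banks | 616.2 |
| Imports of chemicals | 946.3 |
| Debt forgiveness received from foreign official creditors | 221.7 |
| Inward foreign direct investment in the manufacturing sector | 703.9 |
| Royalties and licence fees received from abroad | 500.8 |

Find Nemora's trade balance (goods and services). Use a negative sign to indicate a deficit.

-728.2

Goods: -946.3 - 1334.1 = -2280.4
Services: 500.8 + 408.7 - 398.3 - 310.9 + 1351.9 = 1552.2
Trade balance = -2280.4 + 1552.2 = -728.2
(Excluded from the trade balance — financial account: acquisition of a foreign subsidiary by a resident firm (outward FDI) 896.7, increase in resident deposits held at foreign banks 616.2, inward foreign direct investment in the manufacturing sector 703.9; secondary income: pension payments received by residents from foreign governments 163.5, personal remittances received from nationals working abroad 511.5; primary income: profits repatriated by foreign-owned firms operating domestically 637.9; capital account: debt forgiveness received from foreign official creditors 221.7.)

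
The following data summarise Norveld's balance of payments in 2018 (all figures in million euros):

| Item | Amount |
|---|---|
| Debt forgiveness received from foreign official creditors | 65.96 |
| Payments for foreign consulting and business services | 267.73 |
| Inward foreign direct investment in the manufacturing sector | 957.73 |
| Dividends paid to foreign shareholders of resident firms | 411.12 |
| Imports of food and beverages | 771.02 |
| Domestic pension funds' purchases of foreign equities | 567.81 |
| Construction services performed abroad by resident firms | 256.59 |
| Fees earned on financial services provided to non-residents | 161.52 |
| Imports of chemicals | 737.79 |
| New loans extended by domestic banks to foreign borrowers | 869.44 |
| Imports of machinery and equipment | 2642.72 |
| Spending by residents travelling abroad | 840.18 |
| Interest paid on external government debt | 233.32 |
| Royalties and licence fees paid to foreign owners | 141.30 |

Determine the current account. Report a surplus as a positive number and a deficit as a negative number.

Goods: -737.79 - 2642.72 - 771.02 = -4151.53
Services: -267.73 - 141.30 + 256.59 - 840.18 + 161.52 = -831.10
Primary income: -233.32 - 411.12 = -644.44
Current account = (-4151.53) + (-831.10) + (-644.44) = -5627.07
(Excluded from the current account — capital account: debt forgiveness received from foreign official creditors 65.96; financial account: inward foreign direct investment in the manufacturing sector 957.73, domestic pension funds' purchases of foreign equities 567.81, new loans extended by domestic banks to foreign borrowers 869.44.)

-5627.07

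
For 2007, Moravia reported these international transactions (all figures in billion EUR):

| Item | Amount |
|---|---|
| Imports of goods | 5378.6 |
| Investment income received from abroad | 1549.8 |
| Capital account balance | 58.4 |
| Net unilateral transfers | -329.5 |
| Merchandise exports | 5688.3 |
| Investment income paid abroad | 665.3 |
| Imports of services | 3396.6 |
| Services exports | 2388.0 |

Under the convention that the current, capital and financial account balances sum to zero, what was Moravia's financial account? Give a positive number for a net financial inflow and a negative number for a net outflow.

85.5

Goods balance = 5688.3 - 5378.6 = 309.7
Services balance = 2388.0 - 3396.6 = -1008.6
Trade balance (goods + services) = 309.7 + (-1008.6) = -698.9
Net primary income = 1549.8 - 665.3 = 884.5
Net secondary income = -329.5
Current account = -698.9 + 884.5 + (-329.5) = -143.9
Financial account = -(-143.9 + 58.4) = 85.5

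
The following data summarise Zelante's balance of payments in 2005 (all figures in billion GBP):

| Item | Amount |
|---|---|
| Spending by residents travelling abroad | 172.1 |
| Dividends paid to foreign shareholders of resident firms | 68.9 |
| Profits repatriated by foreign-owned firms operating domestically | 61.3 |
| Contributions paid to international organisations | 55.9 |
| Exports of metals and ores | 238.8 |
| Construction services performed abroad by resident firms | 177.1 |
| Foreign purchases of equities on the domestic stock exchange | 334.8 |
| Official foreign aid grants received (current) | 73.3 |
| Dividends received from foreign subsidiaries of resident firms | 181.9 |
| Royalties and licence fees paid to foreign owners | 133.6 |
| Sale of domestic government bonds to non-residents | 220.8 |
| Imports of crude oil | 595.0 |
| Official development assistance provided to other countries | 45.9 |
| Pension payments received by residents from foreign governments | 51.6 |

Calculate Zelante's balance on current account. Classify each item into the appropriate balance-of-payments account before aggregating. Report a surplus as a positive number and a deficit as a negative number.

Goods: 238.8 - 595.0 = -356.2
Services: -133.6 - 172.1 + 177.1 = -128.6
Primary income: -61.3 + 181.9 - 68.9 = 51.7
Secondary income: 51.6 - 45.9 - 55.9 + 73.3 = 23.1
Current account = (-356.2) + (-128.6) + 51.7 + 23.1 = -410.0
(Excluded from the current account — financial account: foreign purchases of equities on the domestic stock exchange 334.8, sale of domestic government bonds to non-residents 220.8.)

-410.0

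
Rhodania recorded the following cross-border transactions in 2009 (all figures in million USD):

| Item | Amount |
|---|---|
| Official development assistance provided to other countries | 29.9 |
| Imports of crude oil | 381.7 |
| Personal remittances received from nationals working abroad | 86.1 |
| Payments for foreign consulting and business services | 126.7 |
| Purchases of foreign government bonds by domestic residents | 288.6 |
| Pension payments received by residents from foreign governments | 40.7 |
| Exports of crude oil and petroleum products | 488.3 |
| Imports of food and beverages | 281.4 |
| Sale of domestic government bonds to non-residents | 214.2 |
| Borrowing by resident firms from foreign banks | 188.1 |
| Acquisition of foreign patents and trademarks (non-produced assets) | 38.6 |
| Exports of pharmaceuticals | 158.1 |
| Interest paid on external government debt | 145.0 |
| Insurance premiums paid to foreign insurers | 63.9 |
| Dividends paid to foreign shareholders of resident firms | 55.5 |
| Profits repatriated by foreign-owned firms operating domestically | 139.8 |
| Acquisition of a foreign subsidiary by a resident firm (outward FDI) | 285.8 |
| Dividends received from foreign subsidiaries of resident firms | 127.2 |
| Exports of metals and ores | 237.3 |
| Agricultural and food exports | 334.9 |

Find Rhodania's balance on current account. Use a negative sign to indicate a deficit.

Goods: 488.3 - 381.7 - 281.4 + 237.3 + 334.9 + 158.1 = 555.5
Services: -63.9 - 126.7 = -190.6
Primary income: -139.8 - 55.5 + 127.2 - 145.0 = -213.1
Secondary income: 40.7 + 86.1 - 29.9 = 96.9
Current account = 555.5 + (-190.6) + (-213.1) + 96.9 = 248.7
(Excluded from the current account — financial account: purchases of foreign government bonds by domestic residents 288.6, sale of domestic government bonds to non-residents 214.2, borrowing by resident firms from foreign banks 188.1, acquisition of a foreign subsidiary by a resident firm (outward FDI) 285.8; capital account: acquisition of foreign patents and trademarks (non-produced assets) 38.6.)

248.7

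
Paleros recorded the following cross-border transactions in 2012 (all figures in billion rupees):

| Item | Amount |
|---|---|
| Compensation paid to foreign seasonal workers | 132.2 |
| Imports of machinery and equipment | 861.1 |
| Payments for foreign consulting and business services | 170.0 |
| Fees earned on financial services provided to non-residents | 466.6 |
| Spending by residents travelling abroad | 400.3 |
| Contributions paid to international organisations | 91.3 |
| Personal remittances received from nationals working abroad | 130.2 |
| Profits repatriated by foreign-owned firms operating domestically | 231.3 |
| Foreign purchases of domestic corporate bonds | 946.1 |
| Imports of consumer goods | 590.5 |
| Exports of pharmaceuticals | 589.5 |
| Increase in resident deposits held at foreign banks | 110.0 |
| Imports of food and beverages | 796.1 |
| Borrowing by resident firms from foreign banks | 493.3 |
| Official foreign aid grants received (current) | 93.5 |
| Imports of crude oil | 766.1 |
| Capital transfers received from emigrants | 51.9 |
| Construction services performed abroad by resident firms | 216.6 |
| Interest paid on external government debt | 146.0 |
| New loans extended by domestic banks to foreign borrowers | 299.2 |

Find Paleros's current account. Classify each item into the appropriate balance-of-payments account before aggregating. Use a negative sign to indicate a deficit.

-2688.5

Goods: -766.1 + 589.5 - 861.1 - 590.5 - 796.1 = -2424.3
Services: 466.6 - 400.3 - 170.0 + 216.6 = 112.9
Primary income: -231.3 - 132.2 - 146.0 = -509.5
Secondary income: 93.5 - 91.3 + 130.2 = 132.4
Current account = (-2424.3) + 112.9 + (-509.5) + 132.4 = -2688.5
(Excluded from the current account — financial account: foreign purchases of domestic corporate bonds 946.1, increase in resident deposits held at foreign banks 110.0, borrowing by resident firms from foreign banks 493.3, new loans extended by domestic banks to foreign borrowers 299.2; capital account: capital transfers received from emigrants 51.9.)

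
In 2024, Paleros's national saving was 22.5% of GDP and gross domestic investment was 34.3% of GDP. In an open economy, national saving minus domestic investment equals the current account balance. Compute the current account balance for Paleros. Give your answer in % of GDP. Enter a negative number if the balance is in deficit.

-11.8

CA = S - I = 22.5 - 34.3 = -11.8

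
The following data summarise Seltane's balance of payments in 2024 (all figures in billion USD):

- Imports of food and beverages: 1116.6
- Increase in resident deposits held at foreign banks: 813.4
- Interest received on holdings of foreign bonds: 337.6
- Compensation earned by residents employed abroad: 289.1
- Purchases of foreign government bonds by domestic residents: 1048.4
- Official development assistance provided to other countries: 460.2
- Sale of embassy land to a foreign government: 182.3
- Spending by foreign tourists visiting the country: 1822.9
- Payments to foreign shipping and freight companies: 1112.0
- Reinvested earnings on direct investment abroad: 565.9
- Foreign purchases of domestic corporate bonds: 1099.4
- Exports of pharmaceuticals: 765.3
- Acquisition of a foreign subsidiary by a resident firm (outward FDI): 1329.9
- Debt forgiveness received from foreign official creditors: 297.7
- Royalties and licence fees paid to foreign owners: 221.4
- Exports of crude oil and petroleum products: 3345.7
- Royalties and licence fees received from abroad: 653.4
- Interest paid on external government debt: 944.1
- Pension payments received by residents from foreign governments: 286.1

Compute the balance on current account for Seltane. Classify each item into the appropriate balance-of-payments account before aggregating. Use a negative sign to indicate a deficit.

Goods: -1116.6 + 3345.7 + 765.3 = 2994.4
Services: 653.4 - 221.4 - 1112.0 + 1822.9 = 1142.9
Primary income: 289.1 + 565.9 + 337.6 - 944.1 = 248.5
Secondary income: -460.2 + 286.1 = -174.1
Current account = 2994.4 + 1142.9 + 248.5 + (-174.1) = 4211.7
(Excluded from the current account — financial account: increase in resident deposits held at foreign banks 813.4, purchases of foreign government bonds by domestic residents 1048.4, foreign purchases of domestic corporate bonds 1099.4, acquisition of a foreign subsidiary by a resident firm (outward FDI) 1329.9; capital account: sale of embassy land to a foreign government 182.3, debt forgiveness received from foreign official creditors 297.7.)

4211.7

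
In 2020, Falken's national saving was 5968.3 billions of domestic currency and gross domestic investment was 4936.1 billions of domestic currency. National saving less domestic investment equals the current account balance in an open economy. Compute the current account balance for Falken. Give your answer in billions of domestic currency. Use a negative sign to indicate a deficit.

CA = S - I = 5968.3 - 4936.1 = 1032.2

1032.2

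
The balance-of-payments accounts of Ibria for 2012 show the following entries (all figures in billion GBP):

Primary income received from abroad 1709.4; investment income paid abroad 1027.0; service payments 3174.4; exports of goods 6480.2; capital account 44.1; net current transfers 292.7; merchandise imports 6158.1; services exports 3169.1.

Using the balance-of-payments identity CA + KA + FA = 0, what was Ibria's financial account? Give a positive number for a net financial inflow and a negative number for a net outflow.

-1336.0

Goods balance = 6480.2 - 6158.1 = 322.1
Services balance = 3169.1 - 3174.4 = -5.3
Trade balance (goods + services) = 322.1 + (-5.3) = 316.8
Net primary income = 1709.4 - 1027.0 = 682.4
Net secondary income = 292.7
Current account = 316.8 + 682.4 + 292.7 = 1291.9
Financial account = -(1291.9 + 44.1) = -1336.0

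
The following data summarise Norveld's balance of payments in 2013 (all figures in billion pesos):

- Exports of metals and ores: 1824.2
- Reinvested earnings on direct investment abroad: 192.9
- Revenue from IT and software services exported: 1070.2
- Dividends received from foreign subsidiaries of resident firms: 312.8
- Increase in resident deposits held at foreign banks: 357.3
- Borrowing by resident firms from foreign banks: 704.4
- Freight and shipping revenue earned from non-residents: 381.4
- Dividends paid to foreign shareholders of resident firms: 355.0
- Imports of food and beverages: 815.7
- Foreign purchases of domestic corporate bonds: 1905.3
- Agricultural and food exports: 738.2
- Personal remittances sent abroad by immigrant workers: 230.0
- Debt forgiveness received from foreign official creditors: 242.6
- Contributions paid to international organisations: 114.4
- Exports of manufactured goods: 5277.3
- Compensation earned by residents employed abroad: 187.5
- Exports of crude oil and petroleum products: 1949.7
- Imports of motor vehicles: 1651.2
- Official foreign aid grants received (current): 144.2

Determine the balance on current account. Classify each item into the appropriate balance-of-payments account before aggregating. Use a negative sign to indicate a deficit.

8912.1

Goods: -815.7 + 738.2 - 1651.2 + 5277.3 + 1824.2 + 1949.7 = 7322.5
Services: 381.4 + 1070.2 = 1451.6
Primary income: 192.9 + 312.8 + 187.5 - 355.0 = 338.2
Secondary income: -114.4 - 230.0 + 144.2 = -200.2
Current account = 7322.5 + 1451.6 + 338.2 + (-200.2) = 8912.1
(Excluded from the current account — financial account: increase in resident deposits held at foreign banks 357.3, borrowing by resident firms from foreign banks 704.4, foreign purchases of domestic corporate bonds 1905.3; capital account: debt forgiveness received from foreign official creditors 242.6.)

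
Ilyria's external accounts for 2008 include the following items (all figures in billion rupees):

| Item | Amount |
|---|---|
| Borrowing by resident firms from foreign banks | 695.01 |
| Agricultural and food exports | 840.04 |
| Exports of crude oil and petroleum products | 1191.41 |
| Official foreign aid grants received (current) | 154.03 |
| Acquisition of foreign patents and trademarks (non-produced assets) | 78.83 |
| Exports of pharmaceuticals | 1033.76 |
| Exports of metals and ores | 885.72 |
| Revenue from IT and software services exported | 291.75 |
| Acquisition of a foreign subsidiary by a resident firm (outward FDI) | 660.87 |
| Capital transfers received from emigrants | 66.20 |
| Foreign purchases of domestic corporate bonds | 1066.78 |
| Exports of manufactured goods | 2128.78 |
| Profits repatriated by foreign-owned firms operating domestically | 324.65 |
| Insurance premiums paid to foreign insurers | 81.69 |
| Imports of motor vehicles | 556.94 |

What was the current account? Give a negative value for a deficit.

Goods: 2128.78 + 840.04 - 556.94 + 1191.41 + 885.72 + 1033.76 = 5522.77
Services: 291.75 - 81.69 = 210.06
Primary income: -324.65
Secondary income: 154.03
Current account = 5522.77 + 210.06 + (-324.65) + 154.03 = 5562.21
(Excluded from the current account — financial account: borrowing by resident firms from foreign banks 695.01, acquisition of a foreign subsidiary by a resident firm (outward FDI) 660.87, foreign purchases of domestic corporate bonds 1066.78; capital account: acquisition of foreign patents and trademarks (non-produced assets) 78.83, capital transfers received from emigrants 66.20.)

5562.21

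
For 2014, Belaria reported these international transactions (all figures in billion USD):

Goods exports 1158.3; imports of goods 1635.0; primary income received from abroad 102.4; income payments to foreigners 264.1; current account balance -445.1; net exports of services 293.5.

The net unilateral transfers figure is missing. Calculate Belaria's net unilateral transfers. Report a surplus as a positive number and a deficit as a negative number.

-100.2

Current account = goods balance + services balance + net primary income + net secondary income
Sum of the known components = -344.9
Net unilateral transfers = CA - (known components) = -445.1 - (-344.9) = -100.2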